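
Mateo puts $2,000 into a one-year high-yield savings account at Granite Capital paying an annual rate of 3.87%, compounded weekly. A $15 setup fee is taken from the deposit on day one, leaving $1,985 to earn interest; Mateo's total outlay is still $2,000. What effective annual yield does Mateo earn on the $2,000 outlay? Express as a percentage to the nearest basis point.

Value after one year: 1,985 × (1 + 0.0387/52)^52 = 1,985 × 1.039444 = $2,063.30.
Effective yield on the $2,000 outlay: 2,063.30 / 2,000 − 1 = 0.031648 = 3.16%.

3.16%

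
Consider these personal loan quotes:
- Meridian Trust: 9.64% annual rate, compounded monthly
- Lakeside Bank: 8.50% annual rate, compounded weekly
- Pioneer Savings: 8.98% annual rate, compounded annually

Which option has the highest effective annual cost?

Meridian Trust: (1 + 0.0964/12)^12 − 1 = 10.078%
Lakeside Bank: (1 + 0.0850/52)^52 − 1 = 8.864%
Pioneer Savings: compounded annually, EAR = 8.980%
The highest effective annual rate is Meridian Trust at 10.078%.

Meridian Trust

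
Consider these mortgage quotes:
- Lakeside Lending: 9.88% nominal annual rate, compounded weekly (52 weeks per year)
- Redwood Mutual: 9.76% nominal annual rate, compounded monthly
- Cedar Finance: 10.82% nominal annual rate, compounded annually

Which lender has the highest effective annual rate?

Cedar Finance

Lakeside Lending: (1 + 0.0988/52)^52 − 1 = 10.374%
Redwood Mutual: (1 + 0.0976/12)^12 − 1 = 10.209%
Cedar Finance: compounded annually, EAR = 10.820%
The highest effective annual rate is Cedar Finance at 10.820%.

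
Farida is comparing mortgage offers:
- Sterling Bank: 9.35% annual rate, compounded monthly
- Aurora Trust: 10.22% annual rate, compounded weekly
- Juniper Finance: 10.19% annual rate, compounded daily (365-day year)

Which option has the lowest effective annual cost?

Sterling Bank: (1 + 0.0935/12)^12 − 1 = 9.761%
Aurora Trust: (1 + 0.1022/52)^52 − 1 = 10.749%
Juniper Finance: (1 + 0.1019/365)^365 − 1 = 10.726%
The lowest effective annual rate is Sterling Bank at 9.761%.

Sterling Bank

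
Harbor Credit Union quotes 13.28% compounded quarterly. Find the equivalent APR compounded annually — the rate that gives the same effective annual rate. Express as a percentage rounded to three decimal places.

13.956%

EAR = (1 + 0.1328/4)^4 − 1 = 0.139561.
Compounded annually, the equivalent nominal rate is the EAR itself: 13.956%.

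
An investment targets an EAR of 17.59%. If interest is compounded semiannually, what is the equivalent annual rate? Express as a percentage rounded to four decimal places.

(1 + r/2)^2 − 1 = 0.1759, so 1 + r/2 = 1.1759^(1/2).
r/2 = 0.084389, so r = 0.168778 = 16.8778%.

16.8778%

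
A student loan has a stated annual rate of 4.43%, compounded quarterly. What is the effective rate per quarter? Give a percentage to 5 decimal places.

With a nominal annual rate compounded quarterly, the periodic rate is the nominal rate divided by 4.
i = 0.0443 / 4 = 0.0110750 = 1.10750%.

1.10750%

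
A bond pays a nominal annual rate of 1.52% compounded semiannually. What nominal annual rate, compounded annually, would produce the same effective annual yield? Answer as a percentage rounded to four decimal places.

1.5258%

EAR = (1 + 0.0152/2)^2 − 1 = 0.015258.
Compounded annually, the equivalent nominal rate is the EAR itself: 1.5258%.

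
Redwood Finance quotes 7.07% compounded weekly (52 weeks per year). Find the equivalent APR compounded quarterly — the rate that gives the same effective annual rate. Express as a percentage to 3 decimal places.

7.128%

EAR = (1 + 0.0707/52)^52 − 1 = 0.073208.
Solve (1 + r/4)^4 = 1.073208: r/4 = 1.073208^(1/4) − 1 = 0.017820, so r = 0.071280 = 7.128%.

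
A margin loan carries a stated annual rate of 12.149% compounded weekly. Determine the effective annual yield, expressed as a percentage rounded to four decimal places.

12.9018%

EAR = (1 + 0.12149/52)^52 − 1.
= (1 + 0.002336)^52 − 1 = 1.129018 − 1 = 12.9018%.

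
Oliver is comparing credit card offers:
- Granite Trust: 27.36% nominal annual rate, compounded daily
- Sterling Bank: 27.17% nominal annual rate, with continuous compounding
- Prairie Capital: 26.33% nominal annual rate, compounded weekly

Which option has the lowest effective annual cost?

Granite Trust: (1 + 0.2736/365)^365 − 1 = 31.455%
Sterling Bank: e^0.2717 − 1 = 31.219%
Prairie Capital: (1 + 0.2633/52)^52 − 1 = 30.035%
The lowest effective annual rate is Prairie Capital at 30.035%.

Prairie Capital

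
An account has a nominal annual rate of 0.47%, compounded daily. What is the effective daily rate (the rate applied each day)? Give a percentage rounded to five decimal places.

0.00129%

With a nominal annual rate compounded daily, the periodic rate is the nominal rate divided by 365.
i = 0.0047 / 365 = 0.0000129 = 0.00129%.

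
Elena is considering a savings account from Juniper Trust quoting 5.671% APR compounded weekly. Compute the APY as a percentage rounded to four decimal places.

5.8316%

EAR = (1 + 0.05671/52)^52 − 1.
= (1 + 0.001091)^52 − 1 = 1.058316 − 1 = 5.8316%.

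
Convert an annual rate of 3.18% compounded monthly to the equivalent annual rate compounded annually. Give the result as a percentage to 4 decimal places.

EAR = (1 + 0.0318/12)^12 − 1 = 0.032268.
Compounded annually, the equivalent nominal rate is the EAR itself: 3.2268%.

3.2268%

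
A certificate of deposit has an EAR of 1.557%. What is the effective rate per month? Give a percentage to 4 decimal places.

The per-month rate i satisfies (1 + i)^12 = 1 + 0.01557.
i = 1.01557^(1/12) − 1 = 0.0012883 = 0.1288%.

0.1288%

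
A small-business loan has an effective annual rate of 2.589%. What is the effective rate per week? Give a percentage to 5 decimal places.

0.04917%

The per-week rate i satisfies (1 + i)^52 = 1 + 0.02589.
i = 1.02589^(1/52) − 1 = 0.0004917 = 0.04917%.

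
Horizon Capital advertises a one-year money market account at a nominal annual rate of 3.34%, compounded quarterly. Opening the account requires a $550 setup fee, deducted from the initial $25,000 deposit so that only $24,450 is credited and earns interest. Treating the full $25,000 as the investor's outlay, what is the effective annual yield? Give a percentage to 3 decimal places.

1.108%

Value after one year: 24,450 × (1 + 0.0334/4)^4 = 24,450 × 1.033821 = $25,276.92.
Effective yield on the $25,000 outlay: 25,276.92 / 25,000 − 1 = 0.011077 = 1.108%.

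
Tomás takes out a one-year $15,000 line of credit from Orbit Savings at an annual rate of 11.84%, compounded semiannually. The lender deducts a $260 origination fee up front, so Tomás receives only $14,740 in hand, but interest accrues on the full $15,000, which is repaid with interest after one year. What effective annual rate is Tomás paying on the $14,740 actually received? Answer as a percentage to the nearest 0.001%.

14.169%

Amount owed after one year: 15,000 × (1 + 0.1184/2)^2 = 15,000 × 1.121905 = $16,828.57.
Effective rate on net proceeds: 16,828.57 / 14,740 − 1 = 0.141694 = 14.169%.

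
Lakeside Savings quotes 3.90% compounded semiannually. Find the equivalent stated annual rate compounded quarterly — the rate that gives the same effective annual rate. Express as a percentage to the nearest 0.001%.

EAR = (1 + 0.0390/2)^2 − 1 = 0.039380.
Solve (1 + r/4)^4 = 1.039380: r/4 = 1.039380^(1/4) − 1 = 0.009703, so r = 0.038812 = 3.881%.

3.881%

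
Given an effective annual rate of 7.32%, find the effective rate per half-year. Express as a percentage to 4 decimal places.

3.5954%

The per-half-year rate i satisfies (1 + i)^2 = 1 + 0.0732.
i = 1.0732^(1/2) − 1 = 0.0359537 = 3.5954%.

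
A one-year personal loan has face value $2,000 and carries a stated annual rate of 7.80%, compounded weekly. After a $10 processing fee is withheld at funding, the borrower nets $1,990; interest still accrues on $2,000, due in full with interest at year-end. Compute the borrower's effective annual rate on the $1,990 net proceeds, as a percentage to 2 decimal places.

Amount owed after one year: 2,000 × (1 + 0.0780/52)^52 = 2,000 × 1.081059 = $2,162.12.
Effective rate on net proceeds: 2,162.12 / 1,990 − 1 = 0.086492 = 8.65%.

8.65%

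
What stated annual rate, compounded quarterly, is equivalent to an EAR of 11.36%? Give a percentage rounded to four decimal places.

10.9058%

(1 + r/4)^4 − 1 = 0.1136, so 1 + r/4 = 1.1136^(1/4).
r/4 = 0.027265, so r = 0.109058 = 10.9058%.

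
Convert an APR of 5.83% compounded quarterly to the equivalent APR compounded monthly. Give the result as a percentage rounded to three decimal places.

5.802%

EAR = (1 + 0.0583/4)^4 − 1 = 0.059587.
Solve (1 + r/12)^12 = 1.059587: r/12 = 1.059587^(1/12) − 1 = 0.004835, so r = 0.058019 = 5.802%.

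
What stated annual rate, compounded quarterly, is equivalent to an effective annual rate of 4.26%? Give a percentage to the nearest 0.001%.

(1 + r/4)^4 − 1 = 0.0426, so 1 + r/4 = 1.0426^(1/4).
r/4 = 0.010484, so r = 0.041936 = 4.194%.

4.194%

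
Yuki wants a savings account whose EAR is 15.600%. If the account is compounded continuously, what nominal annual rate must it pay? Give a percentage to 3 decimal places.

Continuous: nominal r satisfies e^r − 1 = 0.15600.
r = ln(1 + 0.15600) = ln(1.15600) = 0.144966 = 14.497%.

14.497%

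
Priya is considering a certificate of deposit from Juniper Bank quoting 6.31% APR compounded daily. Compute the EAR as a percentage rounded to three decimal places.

6.513%

EAR = (1 + 0.0631/365)^365 − 1.
= (1 + 0.000173)^365 − 1 = 1.065128 − 1 = 6.513%.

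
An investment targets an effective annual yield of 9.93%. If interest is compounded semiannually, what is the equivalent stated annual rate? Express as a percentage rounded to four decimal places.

(1 + r/2)^2 − 1 = 0.0993, so 1 + r/2 = 1.0993^(1/2).
r/2 = 0.048475, so r = 0.096950 = 9.6950%.

9.6950%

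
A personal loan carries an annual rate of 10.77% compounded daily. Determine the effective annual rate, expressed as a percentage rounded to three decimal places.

EAR = (1 + 0.1077/365)^365 − 1.
= 1.113696 − 1 = 11.370%.

11.370%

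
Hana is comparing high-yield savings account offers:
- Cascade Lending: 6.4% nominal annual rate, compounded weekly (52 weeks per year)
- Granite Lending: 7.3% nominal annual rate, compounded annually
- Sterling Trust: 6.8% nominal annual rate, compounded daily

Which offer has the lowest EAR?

Cascade Lending

Cascade Lending: (1 + 0.064/52)^52 − 1 = 6.605%
Granite Lending: compounded annually, EAR = 7.300%
Sterling Trust: (1 + 0.068/365)^365 − 1 = 7.036%
The lowest effective annual rate is Cascade Lending at 6.605%.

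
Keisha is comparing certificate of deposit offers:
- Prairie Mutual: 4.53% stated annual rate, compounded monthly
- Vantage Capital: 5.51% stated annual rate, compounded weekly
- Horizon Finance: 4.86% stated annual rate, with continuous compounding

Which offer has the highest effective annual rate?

Prairie Mutual: (1 + 0.0453/12)^12 − 1 = 4.625%
Vantage Capital: (1 + 0.0551/52)^52 − 1 = 5.662%
Horizon Finance: e^0.0486 − 1 = 4.980%
The highest effective annual rate is Vantage Capital at 5.662%.

Vantage Capital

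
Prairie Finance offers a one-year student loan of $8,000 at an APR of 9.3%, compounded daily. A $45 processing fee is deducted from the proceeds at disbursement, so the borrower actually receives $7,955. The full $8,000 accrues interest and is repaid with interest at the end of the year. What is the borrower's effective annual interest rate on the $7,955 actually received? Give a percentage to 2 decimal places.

10.37%

Amount owed after one year: 8,000 × (1 + 0.093/365)^365 = 8,000 × 1.097449 = $8,779.59.
Effective rate on net proceeds: 8,779.59 / 7,955 − 1 = 0.103657 = 10.37%.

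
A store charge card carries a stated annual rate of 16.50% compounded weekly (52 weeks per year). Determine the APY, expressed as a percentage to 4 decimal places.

17.9085%

EAR = (1 + 0.1650/52)^52 − 1.
= 1.179085 − 1 = 17.9085%.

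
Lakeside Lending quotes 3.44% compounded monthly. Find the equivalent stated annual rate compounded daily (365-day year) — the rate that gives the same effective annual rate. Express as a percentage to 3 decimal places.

EAR = (1 + 0.0344/12)^12 − 1 = 0.034948.
Solve (1 + r/365)^365 = 1.034948: r/365 = 1.034948^(1/365) − 1 = 0.000094, so r = 0.034352 = 3.435%.

3.435%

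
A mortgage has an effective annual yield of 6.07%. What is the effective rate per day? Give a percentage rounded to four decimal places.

0.0161%

The per-day rate i satisfies (1 + i)^365 = 1 + 0.0607.
i = 1.0607^(1/365) − 1 = 0.0001615 = 0.0161%.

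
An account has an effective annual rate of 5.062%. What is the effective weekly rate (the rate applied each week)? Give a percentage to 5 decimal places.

The per-week rate i satisfies (1 + i)^52 = 1 + 0.05062.
i = 1.05062^(1/52) − 1 = 0.0009501 = 0.09501%.

0.09501%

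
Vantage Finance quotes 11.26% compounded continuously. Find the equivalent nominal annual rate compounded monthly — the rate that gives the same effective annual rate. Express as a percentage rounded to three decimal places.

EAR under continuous compounding: e^0.1126 − 1 = 0.119184.
Solve (1 + r/12)^12 = 1.119184: r/12 = 1.119184^(1/12) − 1 = 0.009427, so r = 0.113130 = 11.313%.

11.313%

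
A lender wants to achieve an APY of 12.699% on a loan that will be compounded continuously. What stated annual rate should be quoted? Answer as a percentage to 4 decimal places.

11.9550%

Continuous: nominal r satisfies e^r − 1 = 0.12699.
r = ln(1 + 0.12699) = ln(1.12699) = 0.119550 = 11.9550%.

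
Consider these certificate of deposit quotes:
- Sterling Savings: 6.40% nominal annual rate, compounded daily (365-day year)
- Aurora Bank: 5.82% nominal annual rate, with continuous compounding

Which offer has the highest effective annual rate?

Sterling Savings: (1 + 0.0640/365)^365 − 1 = 6.609%
Aurora Bank: e^0.0582 − 1 = 5.993%
The highest effective annual rate is Sterling Savings at 6.609%.

Sterling Savings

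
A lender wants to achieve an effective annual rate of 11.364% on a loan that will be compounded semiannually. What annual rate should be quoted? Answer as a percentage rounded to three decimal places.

(1 + r/2)^2 − 1 = 0.11364, so 1 + r/2 = 1.11364^(1/2).
r/2 = 0.055291, so r = 0.110583 = 11.058%.

11.058%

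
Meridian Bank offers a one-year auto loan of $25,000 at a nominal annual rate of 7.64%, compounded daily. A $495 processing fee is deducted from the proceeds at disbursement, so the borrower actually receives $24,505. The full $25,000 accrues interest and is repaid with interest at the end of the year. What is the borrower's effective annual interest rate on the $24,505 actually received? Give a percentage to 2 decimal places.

Amount owed after one year: 25,000 × (1 + 0.0764/365)^365 = 25,000 × 1.079386 = $26,984.64.
Effective rate on net proceeds: 26,984.64 / 24,505 − 1 = 0.101189 = 10.12%.

10.12%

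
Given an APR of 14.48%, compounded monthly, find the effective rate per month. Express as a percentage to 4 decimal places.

With a nominal annual rate compounded monthly, the periodic rate is the nominal rate divided by 12.
i = 0.1448 / 12 = 0.0120667 = 1.2067%.

1.2067%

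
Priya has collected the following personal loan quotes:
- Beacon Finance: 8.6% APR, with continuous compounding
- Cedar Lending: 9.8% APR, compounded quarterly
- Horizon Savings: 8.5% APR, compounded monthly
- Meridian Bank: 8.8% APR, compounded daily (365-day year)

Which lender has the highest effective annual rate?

Cedar Lending

Beacon Finance: e^0.086 − 1 = 8.981%
Cedar Lending: (1 + 0.098/4)^4 − 1 = 10.166%
Horizon Savings: (1 + 0.085/12)^12 − 1 = 8.839%
Meridian Bank: (1 + 0.088/365)^365 − 1 = 9.198%
The highest effective annual rate is Cedar Lending at 10.166%.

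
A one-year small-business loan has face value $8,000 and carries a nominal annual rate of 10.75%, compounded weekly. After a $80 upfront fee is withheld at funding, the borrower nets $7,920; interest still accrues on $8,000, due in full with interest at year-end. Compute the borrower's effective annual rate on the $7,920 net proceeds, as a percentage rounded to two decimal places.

Amount owed after one year: 8,000 × (1 + 0.1075/52)^52 = 8,000 × 1.113367 = $8,906.94.
Effective rate on net proceeds: 8,906.94 / 7,920 − 1 = 0.124613 = 12.46%.

12.46%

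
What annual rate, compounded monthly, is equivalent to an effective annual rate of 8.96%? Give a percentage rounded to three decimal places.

(1 + r/12)^12 − 1 = 0.0896, so 1 + r/12 = 1.0896^(1/12).
r/12 = 0.007177, so r = 0.086118 = 8.612%.

8.612%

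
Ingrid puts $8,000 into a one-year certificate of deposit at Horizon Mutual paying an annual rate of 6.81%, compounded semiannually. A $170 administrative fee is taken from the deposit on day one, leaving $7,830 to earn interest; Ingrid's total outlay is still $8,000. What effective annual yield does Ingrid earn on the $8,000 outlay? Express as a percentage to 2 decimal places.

4.65%

Value after one year: 7,830 × (1 + 0.0681/2)^2 = 7,830 × 1.069259 = $8,372.30.
Effective yield on the $8,000 outlay: 8,372.30 / 8,000 − 1 = 0.046538 = 4.65%.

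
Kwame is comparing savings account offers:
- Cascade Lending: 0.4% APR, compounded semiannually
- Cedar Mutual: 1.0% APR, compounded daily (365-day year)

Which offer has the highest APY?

Cascade Lending: (1 + 0.004/2)^2 − 1 = 0.400%
Cedar Mutual: (1 + 0.010/365)^365 − 1 = 1.005%
The highest effective annual rate is Cedar Mutual at 1.005%.

Cedar Mutual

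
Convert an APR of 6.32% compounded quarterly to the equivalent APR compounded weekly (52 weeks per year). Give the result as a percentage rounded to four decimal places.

EAR = (1 + 0.0632/4)^4 − 1 = 0.064714.
Solve (1 + r/52)^52 = 1.064714: r/52 = 1.064714^(1/52) − 1 = 0.001207, so r = 0.062744 = 6.2744%.

6.2744%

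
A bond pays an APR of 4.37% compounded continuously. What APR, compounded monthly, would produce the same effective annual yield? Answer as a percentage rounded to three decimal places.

EAR under continuous compounding: e^0.0437 − 1 = 0.044669.
Solve (1 + r/12)^12 = 1.044669: r/12 = 1.044669^(1/12) − 1 = 0.003648, so r = 0.043780 = 4.378%.

4.378%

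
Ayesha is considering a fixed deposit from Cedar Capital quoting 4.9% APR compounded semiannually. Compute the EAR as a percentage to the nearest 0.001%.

EAR = (1 + 0.049/2)^2 − 1.
= (1 + 0.024500)^2 − 1 = 1.049600 − 1 = 4.960%.

4.960%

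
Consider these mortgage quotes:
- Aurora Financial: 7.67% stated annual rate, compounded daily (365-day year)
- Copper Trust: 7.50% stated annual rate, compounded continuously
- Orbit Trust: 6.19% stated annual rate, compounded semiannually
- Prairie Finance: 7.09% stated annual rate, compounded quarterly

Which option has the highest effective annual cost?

Aurora Financial: (1 + 0.0767/365)^365 − 1 = 7.971%
Copper Trust: e^0.0750 − 1 = 7.788%
Orbit Trust: (1 + 0.0619/2)^2 − 1 = 6.286%
Prairie Finance: (1 + 0.0709/4)^4 − 1 = 7.281%
The highest effective annual rate is Aurora Financial at 7.971%.

Aurora Financial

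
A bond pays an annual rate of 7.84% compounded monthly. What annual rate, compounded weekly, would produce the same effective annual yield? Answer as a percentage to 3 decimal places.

7.820%

EAR = (1 + 0.0784/12)^12 − 1 = 0.081279.
Solve (1 + r/52)^52 = 1.081279: r/52 = 1.081279^(1/52) − 1 = 0.001504, so r = 0.078204 = 7.820%.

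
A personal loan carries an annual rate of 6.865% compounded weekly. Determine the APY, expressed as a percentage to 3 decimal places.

EAR = (1 + 0.06865/52)^52 − 1.
= (1 + 0.001320)^52 − 1 = 1.071013 − 1 = 7.101%.

7.101%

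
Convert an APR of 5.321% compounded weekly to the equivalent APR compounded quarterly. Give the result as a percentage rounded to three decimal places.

5.354%

EAR = (1 + 0.05321/52)^52 − 1 = 0.054622.
Solve (1 + r/4)^4 = 1.054622: r/4 = 1.054622^(1/4) − 1 = 0.013384, so r = 0.053538 = 5.354%.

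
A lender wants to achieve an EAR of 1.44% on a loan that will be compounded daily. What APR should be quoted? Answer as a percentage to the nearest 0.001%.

1.430%

(1 + r/365)^365 − 1 = 0.0144, so 1 + r/365 = 1.0144^(1/365).
r/365 = 0.000039, so r = 0.014298 = 1.430%.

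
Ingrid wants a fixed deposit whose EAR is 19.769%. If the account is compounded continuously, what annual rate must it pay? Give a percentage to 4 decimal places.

Continuous: nominal r satisfies e^r − 1 = 0.19769.
r = ln(1 + 0.19769) = ln(1.19769) = 0.180395 = 18.0395%.

18.0395%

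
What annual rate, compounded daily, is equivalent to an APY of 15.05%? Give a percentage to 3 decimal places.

14.022%

(1 + r/365)^365 − 1 = 0.1505, so 1 + r/365 = 1.1505^(1/365).
r/365 = 0.000384, so r = 0.140224 = 14.022%.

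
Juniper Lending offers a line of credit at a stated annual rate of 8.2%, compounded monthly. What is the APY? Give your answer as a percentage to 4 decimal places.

EAR = (1 + 0.082/12)^12 − 1.
= 1.085153 − 1 = 8.5153%.

8.5153%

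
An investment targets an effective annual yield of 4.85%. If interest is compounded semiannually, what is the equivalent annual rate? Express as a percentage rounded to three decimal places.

4.793%

(1 + r/2)^2 − 1 = 0.0485, so 1 + r/2 = 1.0485^(1/2).
r/2 = 0.023963, so r = 0.047926 = 4.793%.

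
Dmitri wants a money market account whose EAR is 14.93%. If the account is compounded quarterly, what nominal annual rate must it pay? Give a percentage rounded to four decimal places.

14.1602%

(1 + r/4)^4 − 1 = 0.1493, so 1 + r/4 = 1.1493^(1/4).
r/4 = 0.035400, so r = 0.141602 = 14.1602%.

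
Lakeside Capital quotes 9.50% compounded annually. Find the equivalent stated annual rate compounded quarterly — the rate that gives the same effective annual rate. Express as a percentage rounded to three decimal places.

9.179%

Compounded annually, EAR = nominal = 0.095000.
Solve (1 + r/4)^4 = 1.095000: r/4 = 1.095000^(1/4) − 1 = 0.022948, so r = 0.091792 = 9.179%.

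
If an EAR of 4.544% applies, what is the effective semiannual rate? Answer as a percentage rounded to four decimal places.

The per-half-year rate i satisfies (1 + i)^2 = 1 + 0.04544.
i = 1.04544^(1/2) − 1 = 0.0224676 = 2.2468%.

2.2468%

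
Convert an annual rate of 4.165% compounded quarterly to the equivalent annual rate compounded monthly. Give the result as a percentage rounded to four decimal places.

EAR = (1 + 0.04165/4)^4 − 1 = 0.042305.
Solve (1 + r/12)^12 = 1.042305: r/12 = 1.042305^(1/12) − 1 = 0.003459, so r = 0.041506 = 4.1506%.

4.1506%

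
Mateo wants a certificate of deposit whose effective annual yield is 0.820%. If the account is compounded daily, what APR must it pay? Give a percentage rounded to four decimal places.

0.8167%

(1 + r/365)^365 − 1 = 0.00820, so 1 + r/365 = 1.00820^(1/365).
r/365 = 0.000022, so r = 0.008167 = 0.8167%.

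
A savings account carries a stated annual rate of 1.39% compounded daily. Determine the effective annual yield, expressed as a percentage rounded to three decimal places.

1.400%

EAR = (1 + 0.0139/365)^365 − 1.
= 1.013997 − 1 = 1.400%.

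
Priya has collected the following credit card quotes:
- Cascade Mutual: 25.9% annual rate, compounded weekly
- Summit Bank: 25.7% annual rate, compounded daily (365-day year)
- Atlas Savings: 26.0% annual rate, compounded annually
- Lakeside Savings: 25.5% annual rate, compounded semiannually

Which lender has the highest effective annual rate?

Cascade Mutual: (1 + 0.259/52)^52 − 1 = 29.480%
Summit Bank: (1 + 0.257/365)^365 − 1 = 29.293%
Atlas Savings: compounded annually, EAR = 26.000%
Lakeside Savings: (1 + 0.255/2)^2 − 1 = 27.126%
The highest effective annual rate is Cascade Mutual at 29.480%.

Cascade Mutual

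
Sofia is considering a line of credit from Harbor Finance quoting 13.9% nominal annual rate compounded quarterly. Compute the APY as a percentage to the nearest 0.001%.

EAR = (1 + 0.139/4)^4 − 1.
= (1 + 0.034750)^4 − 1 = 1.146415 − 1 = 14.641%.

14.641%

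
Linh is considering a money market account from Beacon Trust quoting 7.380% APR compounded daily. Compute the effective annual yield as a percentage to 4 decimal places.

7.6583%

EAR = (1 + 0.07380/365)^365 − 1.
= (1 + 0.000202)^365 − 1 = 1.076583 − 1 = 7.6583%.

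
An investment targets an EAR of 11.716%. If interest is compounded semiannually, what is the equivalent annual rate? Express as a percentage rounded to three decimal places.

(1 + r/2)^2 − 1 = 0.11716, so 1 + r/2 = 1.11716^(1/2).
r/2 = 0.056958, so r = 0.113916 = 11.392%.

11.392%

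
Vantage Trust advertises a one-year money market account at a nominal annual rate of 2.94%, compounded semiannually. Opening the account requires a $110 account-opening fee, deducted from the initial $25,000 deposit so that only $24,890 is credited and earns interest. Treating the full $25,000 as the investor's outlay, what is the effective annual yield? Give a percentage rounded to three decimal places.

Value after one year: 24,890 × (1 + 0.0294/2)^2 = 24,890 × 1.029616 = $25,627.14.
Effective yield on the $25,000 outlay: 25,627.14 / 25,000 − 1 = 0.025086 = 2.509%.

2.509%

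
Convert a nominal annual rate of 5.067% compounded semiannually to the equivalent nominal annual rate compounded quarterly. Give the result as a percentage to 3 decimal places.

5.035%

EAR = (1 + 0.05067/2)^2 − 1 = 0.051312.
Solve (1 + r/4)^4 = 1.051312: r/4 = 1.051312^(1/4) − 1 = 0.012588, so r = 0.050353 = 5.035%.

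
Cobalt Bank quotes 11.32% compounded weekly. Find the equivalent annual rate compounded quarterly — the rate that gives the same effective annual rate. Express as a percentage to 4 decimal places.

11.4690%

EAR = (1 + 0.1132/52)^52 − 1 = 0.119718.
Solve (1 + r/4)^4 = 1.119718: r/4 = 1.119718^(1/4) − 1 = 0.028673, so r = 0.114690 = 11.4690%.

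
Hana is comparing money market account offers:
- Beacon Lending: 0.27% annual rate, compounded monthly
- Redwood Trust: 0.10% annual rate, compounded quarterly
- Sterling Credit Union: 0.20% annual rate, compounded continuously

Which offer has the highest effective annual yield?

Beacon Lending: (1 + 0.0027/12)^12 − 1 = 0.270%
Redwood Trust: (1 + 0.0010/4)^4 − 1 = 0.100%
Sterling Credit Union: e^0.0020 − 1 = 0.200%
The highest effective annual rate is Beacon Lending at 0.270%.

Beacon Lending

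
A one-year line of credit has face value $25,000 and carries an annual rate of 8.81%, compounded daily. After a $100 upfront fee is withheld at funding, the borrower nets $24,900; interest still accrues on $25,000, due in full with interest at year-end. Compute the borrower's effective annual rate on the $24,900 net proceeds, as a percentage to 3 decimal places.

Amount owed after one year: 25,000 × (1 + 0.0881/365)^365 = 25,000 × 1.092086 = $27,302.14.
Effective rate on net proceeds: 27,302.14 / 24,900 − 1 = 0.096472 = 9.647%.

9.647%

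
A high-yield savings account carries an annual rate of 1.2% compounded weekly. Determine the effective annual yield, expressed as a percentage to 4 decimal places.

1.2071%

EAR = (1 + 0.012/52)^52 − 1.
= 1.012071 − 1 = 1.2071%.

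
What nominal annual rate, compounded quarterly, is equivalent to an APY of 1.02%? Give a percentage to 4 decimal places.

1.0161%

(1 + r/4)^4 − 1 = 0.0102, so 1 + r/4 = 1.0102^(1/4).
r/4 = 0.002540, so r = 0.010161 = 1.0161%.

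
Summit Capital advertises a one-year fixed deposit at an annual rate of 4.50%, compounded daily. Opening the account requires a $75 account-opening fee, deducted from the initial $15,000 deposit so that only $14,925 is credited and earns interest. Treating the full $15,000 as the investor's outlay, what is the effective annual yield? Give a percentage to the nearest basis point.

Value after one year: 14,925 × (1 + 0.0450/365)^365 = 14,925 × 1.046025 = $15,611.92.
Effective yield on the $15,000 outlay: 15,611.92 / 15,000 − 1 = 0.040795 = 4.08%.

4.08%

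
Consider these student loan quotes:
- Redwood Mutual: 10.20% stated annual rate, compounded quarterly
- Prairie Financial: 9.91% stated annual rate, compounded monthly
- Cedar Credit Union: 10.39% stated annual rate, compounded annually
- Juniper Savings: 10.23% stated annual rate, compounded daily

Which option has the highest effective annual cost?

Juniper Savings

Redwood Mutual: (1 + 0.1020/4)^4 − 1 = 10.597%
Prairie Financial: (1 + 0.0991/12)^12 − 1 = 10.373%
Cedar Credit Union: compounded annually, EAR = 10.390%
Juniper Savings: (1 + 0.1023/365)^365 − 1 = 10.770%
The highest effective annual rate is Juniper Savings at 10.770%.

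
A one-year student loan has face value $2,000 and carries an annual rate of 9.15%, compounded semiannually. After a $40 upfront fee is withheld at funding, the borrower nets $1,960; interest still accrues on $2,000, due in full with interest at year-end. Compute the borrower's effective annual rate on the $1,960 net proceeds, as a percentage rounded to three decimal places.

Amount owed after one year: 2,000 × (1 + 0.0915/2)^2 = 2,000 × 1.093593 = $2,187.19.
Effective rate on net proceeds: 2,187.19 / 1,960 − 1 = 0.115911 = 11.591%.

11.591%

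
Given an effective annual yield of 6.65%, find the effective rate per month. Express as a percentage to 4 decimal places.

0.5380%

The per-month rate i satisfies (1 + i)^12 = 1 + 0.0665.
i = 1.0665^(1/12) − 1 = 0.0053796 = 0.5380%.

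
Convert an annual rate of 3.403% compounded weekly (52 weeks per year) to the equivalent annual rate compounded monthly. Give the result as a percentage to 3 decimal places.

EAR = (1 + 0.03403/52)^52 − 1 = 0.034604.
Solve (1 + r/12)^12 = 1.034604: r/12 = 1.034604^(1/12) − 1 = 0.002839, so r = 0.034067 = 3.407%.

3.407%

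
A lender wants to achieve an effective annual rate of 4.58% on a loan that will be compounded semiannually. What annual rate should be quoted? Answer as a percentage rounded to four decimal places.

4.5287%

(1 + r/2)^2 − 1 = 0.0458, so 1 + r/2 = 1.0458^(1/2).
r/2 = 0.022644, so r = 0.045287 = 4.5287%.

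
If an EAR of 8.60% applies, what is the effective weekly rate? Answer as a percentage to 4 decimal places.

0.1588%

The per-week rate i satisfies (1 + i)^52 = 1 + 0.0860.
i = 1.0860^(1/52) − 1 = 0.0015878 = 0.1588%.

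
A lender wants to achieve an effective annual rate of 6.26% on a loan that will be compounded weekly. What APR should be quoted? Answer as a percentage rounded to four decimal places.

(1 + r/52)^52 − 1 = 0.0626, so 1 + r/52 = 1.0626^(1/52).
r/52 = 0.001168, so r = 0.060754 = 6.0754%.

6.0754%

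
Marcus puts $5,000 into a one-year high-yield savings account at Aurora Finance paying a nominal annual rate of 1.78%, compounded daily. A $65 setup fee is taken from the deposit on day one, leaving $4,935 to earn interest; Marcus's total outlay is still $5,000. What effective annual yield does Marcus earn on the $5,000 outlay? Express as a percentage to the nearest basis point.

0.47%

Value after one year: 4,935 × (1 + 0.0178/365)^365 = 4,935 × 1.017959 = $5,023.63.
Effective yield on the $5,000 outlay: 5,023.63 / 5,000 − 1 = 0.004725 = 0.47%.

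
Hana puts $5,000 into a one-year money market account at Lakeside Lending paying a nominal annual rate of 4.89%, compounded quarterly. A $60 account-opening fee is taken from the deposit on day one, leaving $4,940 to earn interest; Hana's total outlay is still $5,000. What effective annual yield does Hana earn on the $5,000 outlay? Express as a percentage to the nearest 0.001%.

3.721%

Value after one year: 4,940 × (1 + 0.0489/4)^4 = 4,940 × 1.049804 = $5,186.03.
Effective yield on the $5,000 outlay: 5,186.03 / 5,000 − 1 = 0.037206 = 3.721%.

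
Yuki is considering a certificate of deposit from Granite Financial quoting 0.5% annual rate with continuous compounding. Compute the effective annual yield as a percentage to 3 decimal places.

0.501%

With continuous compounding, EAR = e^0.005 − 1.
e^0.005 = 1.005013, so EAR = 0.005013 = 0.501%.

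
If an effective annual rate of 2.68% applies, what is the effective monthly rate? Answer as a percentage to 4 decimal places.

0.2206%

The per-month rate i satisfies (1 + i)^12 = 1 + 0.0268.
i = 1.0268^(1/12) − 1 = 0.0022064 = 0.2206%.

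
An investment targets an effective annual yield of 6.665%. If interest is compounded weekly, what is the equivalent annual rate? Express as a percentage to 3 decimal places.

(1 + r/52)^52 − 1 = 0.06665, so 1 + r/52 = 1.06665^(1/52).
r/52 = 0.001242, so r = 0.064563 = 6.456%.

6.456%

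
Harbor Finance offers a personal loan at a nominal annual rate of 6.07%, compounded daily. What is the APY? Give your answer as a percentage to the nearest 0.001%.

EAR = (1 + 0.0607/365)^365 − 1.
= 1.062575 − 1 = 6.257%.

6.257%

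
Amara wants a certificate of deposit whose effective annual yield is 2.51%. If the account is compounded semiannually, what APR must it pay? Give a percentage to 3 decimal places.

(1 + r/2)^2 − 1 = 0.0251, so 1 + r/2 = 1.0251^(1/2).
r/2 = 0.012472, so r = 0.024944 = 2.494%.

2.494%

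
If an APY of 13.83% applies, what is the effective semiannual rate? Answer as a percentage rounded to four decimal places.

6.6911%

The per-half-year rate i satisfies (1 + i)^2 = 1 + 0.1383.
i = 1.1383^(1/2) − 1 = 0.0669114 = 6.6911%.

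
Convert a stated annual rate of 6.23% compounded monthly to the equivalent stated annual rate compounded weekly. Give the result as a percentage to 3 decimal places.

6.218%

EAR = (1 + 0.0623/12)^12 − 1 = 0.064110.
Solve (1 + r/52)^52 = 1.064110: r/52 = 1.064110^(1/52) − 1 = 0.001196, so r = 0.062176 = 6.218%.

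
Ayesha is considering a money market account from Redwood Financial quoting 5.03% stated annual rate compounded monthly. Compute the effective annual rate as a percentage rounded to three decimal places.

EAR = (1 + 0.0503/12)^12 − 1.
= (1 + 0.004192)^12 − 1 = 1.051476 − 1 = 5.148%.

5.148%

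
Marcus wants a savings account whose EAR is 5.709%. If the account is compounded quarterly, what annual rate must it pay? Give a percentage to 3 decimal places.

5.591%

(1 + r/4)^4 − 1 = 0.05709, so 1 + r/4 = 1.05709^(1/4).
r/4 = 0.013977, so r = 0.055907 = 5.591%.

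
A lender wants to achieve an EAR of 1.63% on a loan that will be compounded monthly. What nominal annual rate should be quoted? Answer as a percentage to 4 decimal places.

1.6179%

(1 + r/12)^12 − 1 = 0.0163, so 1 + r/12 = 1.0163^(1/12).
r/12 = 0.001348, so r = 0.016179 = 1.6179%.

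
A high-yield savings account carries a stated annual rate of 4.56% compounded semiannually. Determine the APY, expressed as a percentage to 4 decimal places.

EAR = (1 + 0.0456/2)^2 − 1.
= (1 + 0.022800)^2 − 1 = 1.046120 − 1 = 4.6120%.

4.6120%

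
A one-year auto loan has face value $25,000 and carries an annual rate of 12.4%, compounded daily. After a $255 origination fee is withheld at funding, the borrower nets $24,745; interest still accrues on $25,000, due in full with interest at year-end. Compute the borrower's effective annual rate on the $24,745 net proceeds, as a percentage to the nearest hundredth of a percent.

Amount owed after one year: 25,000 × (1 + 0.124/365)^365 = 25,000 × 1.131992 = $28,299.80.
Effective rate on net proceeds: 28,299.80 / 24,745 − 1 = 0.143657 = 14.37%.

14.37%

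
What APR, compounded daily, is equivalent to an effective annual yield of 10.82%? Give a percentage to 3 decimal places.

(1 + r/365)^365 − 1 = 0.1082, so 1 + r/365 = 1.1082^(1/365).
r/365 = 0.000282, so r = 0.102752 = 10.275%.

10.275%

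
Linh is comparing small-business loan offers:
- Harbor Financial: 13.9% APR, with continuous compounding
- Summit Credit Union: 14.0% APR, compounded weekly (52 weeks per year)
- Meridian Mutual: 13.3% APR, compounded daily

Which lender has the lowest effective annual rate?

Meridian Mutual

Harbor Financial: e^0.139 − 1 = 14.912%
Summit Credit Union: (1 + 0.140/52)^52 − 1 = 15.006%
Meridian Mutual: (1 + 0.133/365)^365 − 1 = 14.222%
The lowest effective annual rate is Meridian Mutual at 14.222%.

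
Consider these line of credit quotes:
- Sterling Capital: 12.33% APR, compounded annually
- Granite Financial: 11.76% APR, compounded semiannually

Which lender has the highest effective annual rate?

Sterling Capital

Sterling Capital: compounded annually, EAR = 12.330%
Granite Financial: (1 + 0.1176/2)^2 − 1 = 12.106%
The highest effective annual rate is Sterling Capital at 12.330%.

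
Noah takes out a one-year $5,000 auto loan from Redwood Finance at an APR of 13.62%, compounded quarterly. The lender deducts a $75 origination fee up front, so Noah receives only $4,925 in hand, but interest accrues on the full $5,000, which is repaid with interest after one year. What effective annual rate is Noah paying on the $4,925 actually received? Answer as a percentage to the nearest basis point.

Amount owed after one year: 5,000 × (1 + 0.1362/4)^4 = 5,000 × 1.143316 = $5,716.58.
Effective rate on net proceeds: 5,716.58 / 4,925 − 1 = 0.160727 = 16.07%.

16.07%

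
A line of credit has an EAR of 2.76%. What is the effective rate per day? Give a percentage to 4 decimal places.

0.0075%

The per-day rate i satisfies (1 + i)^365 = 1 + 0.0276.
i = 1.0276^(1/365) − 1 = 0.0000746 = 0.0075%.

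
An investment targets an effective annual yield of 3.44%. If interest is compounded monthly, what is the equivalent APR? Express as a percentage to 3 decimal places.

(1 + r/12)^12 − 1 = 0.0344, so 1 + r/12 = 1.0344^(1/12).
r/12 = 0.002822, so r = 0.033869 = 3.387%.

3.387%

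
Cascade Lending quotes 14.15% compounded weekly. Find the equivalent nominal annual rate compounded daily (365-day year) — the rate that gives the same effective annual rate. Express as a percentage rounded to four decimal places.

EAR = (1 + 0.1415/52)^52 − 1 = 0.151779.
Solve (1 + r/365)^365 = 1.151779: r/365 = 1.151779^(1/365) − 1 = 0.000387, so r = 0.141335 = 14.1335%.

14.1335%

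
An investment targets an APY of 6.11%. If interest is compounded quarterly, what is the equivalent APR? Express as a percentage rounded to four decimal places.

(1 + r/4)^4 − 1 = 0.0611, so 1 + r/4 = 1.0611^(1/4).
r/4 = 0.014937, so r = 0.059748 = 5.9748%.

5.9748%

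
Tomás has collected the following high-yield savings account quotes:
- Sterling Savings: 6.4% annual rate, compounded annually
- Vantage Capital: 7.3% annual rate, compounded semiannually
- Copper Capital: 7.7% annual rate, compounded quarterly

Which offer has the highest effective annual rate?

Copper Capital

Sterling Savings: compounded annually, EAR = 6.400%
Vantage Capital: (1 + 0.073/2)^2 − 1 = 7.433%
Copper Capital: (1 + 0.077/4)^4 − 1 = 7.925%
The highest effective annual rate is Copper Capital at 7.925%.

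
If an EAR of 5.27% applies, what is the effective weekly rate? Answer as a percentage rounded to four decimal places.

The per-week rate i satisfies (1 + i)^52 = 1 + 0.0527.
i = 1.0527^(1/52) − 1 = 0.0009881 = 0.0988%.

0.0988%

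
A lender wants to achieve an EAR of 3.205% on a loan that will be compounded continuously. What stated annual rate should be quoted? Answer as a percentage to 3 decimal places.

3.155%

Continuous: nominal r satisfies e^r − 1 = 0.03205.
r = ln(1 + 0.03205) = ln(1.03205) = 0.031547 = 3.155%.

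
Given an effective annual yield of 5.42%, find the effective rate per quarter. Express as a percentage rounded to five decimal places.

The per-quarter rate i satisfies (1 + i)^4 = 1 + 0.0542.
i = 1.0542^(1/4) − 1 = 0.0132830 = 1.32830%.

1.32830%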